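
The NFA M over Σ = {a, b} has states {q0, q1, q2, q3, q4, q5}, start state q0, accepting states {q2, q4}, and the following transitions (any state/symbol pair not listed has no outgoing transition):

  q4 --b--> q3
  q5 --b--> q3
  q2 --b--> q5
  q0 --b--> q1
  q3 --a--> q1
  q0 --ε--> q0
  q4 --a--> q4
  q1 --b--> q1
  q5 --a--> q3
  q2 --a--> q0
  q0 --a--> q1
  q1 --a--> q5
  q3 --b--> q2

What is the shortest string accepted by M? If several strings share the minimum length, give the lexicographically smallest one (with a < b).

A breadth-first search from q0 reaches an accepting state first via the path q0 → q1 → q5 → q3 → q2 on input aaab.
No string of length < 4 is accepted (BFS exhausts all shorter strings without reaching an accepting state), and aaab is the lexicographically least accepting string of length 4.

aaab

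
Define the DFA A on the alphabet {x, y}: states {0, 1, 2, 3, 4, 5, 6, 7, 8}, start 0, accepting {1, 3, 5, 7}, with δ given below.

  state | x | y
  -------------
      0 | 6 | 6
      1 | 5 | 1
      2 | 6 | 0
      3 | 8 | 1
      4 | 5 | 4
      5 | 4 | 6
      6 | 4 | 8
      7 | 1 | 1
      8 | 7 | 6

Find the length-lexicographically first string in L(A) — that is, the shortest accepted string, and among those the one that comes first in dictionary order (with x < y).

A breadth-first search from 0 reaches an accepting state first via the path 0 → 6 → 4 → 5 on input xxx.
No string of length < 3 is accepted (BFS exhausts all shorter strings without reaching an accepting state), and xxx is the lexicographically least accepting string of length 3.

xxx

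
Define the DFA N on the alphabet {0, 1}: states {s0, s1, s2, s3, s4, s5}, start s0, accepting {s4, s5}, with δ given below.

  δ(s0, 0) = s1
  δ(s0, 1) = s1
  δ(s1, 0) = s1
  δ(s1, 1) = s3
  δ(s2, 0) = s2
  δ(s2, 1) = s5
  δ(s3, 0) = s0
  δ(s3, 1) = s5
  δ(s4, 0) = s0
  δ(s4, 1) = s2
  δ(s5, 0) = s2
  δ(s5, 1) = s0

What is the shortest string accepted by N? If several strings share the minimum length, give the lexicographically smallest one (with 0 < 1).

A breadth-first search from s0 reaches an accepting state first via the path s0 → s1 → s3 → s5 on input 011.
No string of length < 3 is accepted (BFS exhausts all shorter strings without reaching an accepting state), and 011 is the lexicographically least accepting string of length 3.

011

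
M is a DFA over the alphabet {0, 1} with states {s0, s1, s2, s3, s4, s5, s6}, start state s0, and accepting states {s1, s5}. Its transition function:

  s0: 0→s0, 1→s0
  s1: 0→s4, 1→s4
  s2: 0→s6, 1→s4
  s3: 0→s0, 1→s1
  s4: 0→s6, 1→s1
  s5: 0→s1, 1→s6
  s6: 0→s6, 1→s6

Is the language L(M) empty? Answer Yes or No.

Yes

The states reachable from the start state are {s0}.
None of the accepting states {s1, s5} is reachable, so no string is accepted and L(M) = ∅.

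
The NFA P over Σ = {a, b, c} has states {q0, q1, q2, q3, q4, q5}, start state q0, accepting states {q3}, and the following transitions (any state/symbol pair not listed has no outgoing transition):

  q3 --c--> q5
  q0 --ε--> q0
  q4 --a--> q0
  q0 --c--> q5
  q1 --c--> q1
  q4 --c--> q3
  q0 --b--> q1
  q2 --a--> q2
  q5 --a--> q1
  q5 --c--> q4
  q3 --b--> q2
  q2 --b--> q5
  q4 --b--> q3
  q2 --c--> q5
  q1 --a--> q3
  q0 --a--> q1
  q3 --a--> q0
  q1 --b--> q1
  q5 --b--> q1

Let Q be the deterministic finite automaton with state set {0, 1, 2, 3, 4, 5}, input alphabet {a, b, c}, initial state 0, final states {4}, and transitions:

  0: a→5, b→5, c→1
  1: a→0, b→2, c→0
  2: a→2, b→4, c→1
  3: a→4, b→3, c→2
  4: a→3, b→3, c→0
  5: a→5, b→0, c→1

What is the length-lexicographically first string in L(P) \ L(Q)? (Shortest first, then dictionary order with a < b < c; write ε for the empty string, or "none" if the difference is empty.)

aa

The string aa is accepted by P but not by Q.
No shorter string lies in the difference, and aa is the lexicographically first length-2 string in L(P) \ L(Q).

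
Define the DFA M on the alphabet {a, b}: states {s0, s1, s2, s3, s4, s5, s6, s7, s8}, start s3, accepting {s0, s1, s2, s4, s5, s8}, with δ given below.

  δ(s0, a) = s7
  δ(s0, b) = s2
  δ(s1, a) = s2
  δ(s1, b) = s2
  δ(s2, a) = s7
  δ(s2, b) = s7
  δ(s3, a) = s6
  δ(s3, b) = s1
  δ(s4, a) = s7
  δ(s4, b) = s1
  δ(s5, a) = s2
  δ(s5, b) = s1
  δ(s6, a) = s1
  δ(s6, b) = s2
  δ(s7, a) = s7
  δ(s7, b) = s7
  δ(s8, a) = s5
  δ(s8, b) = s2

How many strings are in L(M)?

The useful subgraph on states {s1, s2, s3, s6} is acyclic, so L(M) is finite; the longest accepting path visits 4 useful states, giving maximum string length 3.
Counting accepting paths from s3 by length: 1 of length 1, 4 of length 2, 2 of length 3. Total 7.

7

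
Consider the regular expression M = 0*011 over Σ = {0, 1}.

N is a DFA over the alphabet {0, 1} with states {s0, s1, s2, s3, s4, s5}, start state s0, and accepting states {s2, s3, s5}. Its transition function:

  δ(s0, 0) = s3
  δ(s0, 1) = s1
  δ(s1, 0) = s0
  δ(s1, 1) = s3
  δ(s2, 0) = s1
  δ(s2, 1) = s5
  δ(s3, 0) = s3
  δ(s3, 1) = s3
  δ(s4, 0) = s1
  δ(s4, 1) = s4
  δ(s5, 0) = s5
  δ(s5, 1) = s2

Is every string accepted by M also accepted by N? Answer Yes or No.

Converting the expression M to a DFA (subset construction, then merging equivalent states) gives the minimal DFA with states {m0, m1, m2, m3, m4}, start state m0, accepting states {m4} and transitions m0: 0→m1, 1→m2; m1: 0→m1, 1→m3; m2: 0→m2, 1→m2; m3: 0→m2, 1→m4; m4: 0→m2, 1→m2.
Exploring the product automaton M × N from the start pair (m0, s0), following both machines on each input symbol, reaches 7 state pairs: (m0, s0), (m1, s3), (m2, s1), (m3, s3), (m2, s0), (m2, s3), (m4, s3).
M accepts in {m4} and N accepts in {s2, s3, s5}. The reachable pairs whose M-component is accepting are (m4, s3); in each of them the N-component is accepting too, so the product for L(M) \ L(N) (M-component accepting, N-component rejecting) has no reachable accepting pair and the difference is empty.
Hence every string in L(M) is also in L(N).

Yes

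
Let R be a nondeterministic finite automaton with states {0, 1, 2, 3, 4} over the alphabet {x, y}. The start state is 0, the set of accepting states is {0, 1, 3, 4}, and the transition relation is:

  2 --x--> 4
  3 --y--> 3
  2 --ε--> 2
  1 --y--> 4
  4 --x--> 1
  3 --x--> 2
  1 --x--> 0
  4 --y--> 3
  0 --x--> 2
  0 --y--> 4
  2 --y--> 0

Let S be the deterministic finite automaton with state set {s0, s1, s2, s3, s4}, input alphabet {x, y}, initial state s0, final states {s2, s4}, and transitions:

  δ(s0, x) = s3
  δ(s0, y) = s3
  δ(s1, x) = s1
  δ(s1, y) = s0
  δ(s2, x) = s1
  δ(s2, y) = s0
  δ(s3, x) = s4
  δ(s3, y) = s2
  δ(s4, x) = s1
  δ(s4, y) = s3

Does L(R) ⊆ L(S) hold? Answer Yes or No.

No

The empty string ε is in L(R) but not in L(S).
So L(R) ⊄ L(S).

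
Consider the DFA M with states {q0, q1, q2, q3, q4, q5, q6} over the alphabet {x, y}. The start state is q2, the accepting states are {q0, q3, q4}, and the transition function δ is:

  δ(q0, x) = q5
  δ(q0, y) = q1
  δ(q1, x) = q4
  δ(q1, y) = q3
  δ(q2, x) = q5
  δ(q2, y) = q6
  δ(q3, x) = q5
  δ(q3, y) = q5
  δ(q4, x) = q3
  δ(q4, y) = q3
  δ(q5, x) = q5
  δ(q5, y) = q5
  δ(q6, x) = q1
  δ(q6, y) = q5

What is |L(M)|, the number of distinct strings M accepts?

4

The useful subgraph on states {q1, q2, q3, q4, q6} is acyclic, so L(M) is finite; the longest accepting path visits 5 useful states, giving maximum string length 4.
Counting accepting paths from q2 by length: 2 of length 3, 2 of length 4. Total 4.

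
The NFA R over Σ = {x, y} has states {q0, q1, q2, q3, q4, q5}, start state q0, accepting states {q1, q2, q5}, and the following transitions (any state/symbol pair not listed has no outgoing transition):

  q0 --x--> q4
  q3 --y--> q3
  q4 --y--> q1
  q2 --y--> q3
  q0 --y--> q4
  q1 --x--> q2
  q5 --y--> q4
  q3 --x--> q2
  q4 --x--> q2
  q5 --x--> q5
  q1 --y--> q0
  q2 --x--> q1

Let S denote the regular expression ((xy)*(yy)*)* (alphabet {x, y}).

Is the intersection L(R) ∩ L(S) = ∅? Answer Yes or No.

The string xy is accepted by both R and S.
Hence L(R) ∩ L(S) ≠ ∅.

No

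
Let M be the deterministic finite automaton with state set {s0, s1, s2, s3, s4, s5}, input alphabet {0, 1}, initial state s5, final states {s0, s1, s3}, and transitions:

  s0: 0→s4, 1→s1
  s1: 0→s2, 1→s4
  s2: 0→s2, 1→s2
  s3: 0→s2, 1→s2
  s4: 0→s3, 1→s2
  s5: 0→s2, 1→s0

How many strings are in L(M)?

4

The useful subgraph on states {s0, s1, s3, s4, s5} is acyclic, so L(M) is finite; the longest accepting path visits 5 useful states, giving maximum string length 4.
Counting accepting paths from s5 by length: 1 of length 1, 1 of length 2, 1 of length 3, 1 of length 4. Total 4.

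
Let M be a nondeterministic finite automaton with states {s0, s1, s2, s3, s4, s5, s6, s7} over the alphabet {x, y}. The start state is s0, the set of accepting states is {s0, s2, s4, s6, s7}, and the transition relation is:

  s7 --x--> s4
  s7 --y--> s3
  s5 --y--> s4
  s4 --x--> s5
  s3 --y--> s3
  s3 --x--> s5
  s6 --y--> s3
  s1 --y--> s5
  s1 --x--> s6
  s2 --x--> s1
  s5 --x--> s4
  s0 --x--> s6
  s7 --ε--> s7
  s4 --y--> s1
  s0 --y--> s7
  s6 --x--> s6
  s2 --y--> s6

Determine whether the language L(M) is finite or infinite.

State s3 is reachable from the start and can reach an accepting state, and it lies on the cycle s3 → s3.
Traversing that cycle any number of times yields accepted strings of unbounded length, so the language is infinite.

infinite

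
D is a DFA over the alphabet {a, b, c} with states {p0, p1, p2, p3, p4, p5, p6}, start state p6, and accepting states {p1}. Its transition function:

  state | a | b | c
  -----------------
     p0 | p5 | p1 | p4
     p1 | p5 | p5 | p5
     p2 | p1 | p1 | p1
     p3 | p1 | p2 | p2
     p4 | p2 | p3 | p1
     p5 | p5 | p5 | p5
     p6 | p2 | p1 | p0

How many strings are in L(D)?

16

The useful subgraph on states {p0, p1, p2, p3, p4, p6} is acyclic, so L(D) is finite; the longest accepting path visits 6 useful states, giving maximum string length 5.
Counting accepting paths from p6 by length: 1 of length 1, 4 of length 2, 1 of length 3, 4 of length 4, 6 of length 5. Total 16.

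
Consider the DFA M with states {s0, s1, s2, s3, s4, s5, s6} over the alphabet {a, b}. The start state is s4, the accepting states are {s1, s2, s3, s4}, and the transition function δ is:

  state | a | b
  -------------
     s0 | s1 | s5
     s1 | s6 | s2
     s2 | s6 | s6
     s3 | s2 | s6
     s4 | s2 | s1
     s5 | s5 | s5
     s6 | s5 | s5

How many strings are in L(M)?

4

The useful subgraph on states {s1, s2, s4} is acyclic, so L(M) is finite; the longest accepting path visits 3 useful states, giving maximum string length 2.
Counting accepting paths from s4 by length: 1 of length 0, 2 of length 1, 1 of length 2. Total 4.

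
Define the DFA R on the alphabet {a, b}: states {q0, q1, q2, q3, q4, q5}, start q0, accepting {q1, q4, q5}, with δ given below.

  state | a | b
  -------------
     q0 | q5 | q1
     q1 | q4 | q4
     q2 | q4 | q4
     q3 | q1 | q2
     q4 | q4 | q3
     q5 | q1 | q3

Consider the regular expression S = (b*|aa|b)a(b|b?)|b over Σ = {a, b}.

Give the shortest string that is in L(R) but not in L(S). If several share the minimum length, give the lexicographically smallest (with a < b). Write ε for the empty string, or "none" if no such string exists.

The string aa is accepted by R but not by S.
No shorter string lies in the difference, and aa is the lexicographically first length-2 string in L(R) \ L(S).

aa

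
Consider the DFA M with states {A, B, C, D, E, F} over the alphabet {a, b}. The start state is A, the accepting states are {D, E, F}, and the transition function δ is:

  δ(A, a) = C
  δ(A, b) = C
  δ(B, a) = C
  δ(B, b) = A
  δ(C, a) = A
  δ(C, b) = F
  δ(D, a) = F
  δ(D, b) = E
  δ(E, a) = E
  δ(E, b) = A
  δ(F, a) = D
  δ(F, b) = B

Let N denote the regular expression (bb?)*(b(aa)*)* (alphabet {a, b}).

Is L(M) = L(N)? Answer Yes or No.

No

The string ab is accepted by M but rejected by N.
So L(M) ≠ L(N).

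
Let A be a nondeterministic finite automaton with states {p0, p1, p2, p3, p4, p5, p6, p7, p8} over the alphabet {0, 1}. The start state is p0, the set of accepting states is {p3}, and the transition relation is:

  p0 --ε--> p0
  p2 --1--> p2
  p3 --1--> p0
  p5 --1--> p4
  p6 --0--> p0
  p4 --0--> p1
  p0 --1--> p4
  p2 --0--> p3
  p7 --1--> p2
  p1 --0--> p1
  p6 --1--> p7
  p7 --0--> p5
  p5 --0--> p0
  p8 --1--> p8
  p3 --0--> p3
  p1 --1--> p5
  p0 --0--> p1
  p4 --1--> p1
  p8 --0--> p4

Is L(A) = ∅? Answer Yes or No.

The states reachable from the start state are {p0, p1, p4, p5}.
None of the accepting states {p3} is reachable, so no string is accepted and L(A) = ∅.

Yes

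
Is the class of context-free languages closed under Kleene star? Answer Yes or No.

If S₁ is the start symbol of a grammar for L, the grammar with new start symbol S and productions S → S₁S | ε generates L*.
So the context-free languages are closed under Kleene star.

Yes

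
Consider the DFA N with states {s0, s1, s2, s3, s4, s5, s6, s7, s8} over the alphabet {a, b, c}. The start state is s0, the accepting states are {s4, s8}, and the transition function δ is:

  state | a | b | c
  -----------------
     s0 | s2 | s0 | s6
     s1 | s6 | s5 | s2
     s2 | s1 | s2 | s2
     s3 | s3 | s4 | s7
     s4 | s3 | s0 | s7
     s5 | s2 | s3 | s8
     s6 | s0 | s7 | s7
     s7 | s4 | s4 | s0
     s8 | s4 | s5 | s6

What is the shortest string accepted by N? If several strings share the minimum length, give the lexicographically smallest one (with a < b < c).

A breadth-first search from s0 reaches an accepting state first via the path s0 → s6 → s7 → s4 on input cba.
No string of length < 3 is accepted (BFS exhausts all shorter strings without reaching an accepting state), and cba is the lexicographically least accepting string of length 3.

cba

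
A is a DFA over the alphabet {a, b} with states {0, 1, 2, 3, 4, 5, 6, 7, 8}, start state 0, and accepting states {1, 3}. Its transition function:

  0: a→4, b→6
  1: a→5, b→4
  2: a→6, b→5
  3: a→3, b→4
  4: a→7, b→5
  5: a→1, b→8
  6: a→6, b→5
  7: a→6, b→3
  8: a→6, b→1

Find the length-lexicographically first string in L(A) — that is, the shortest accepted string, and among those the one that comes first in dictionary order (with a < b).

aab

A breadth-first search from 0 reaches an accepting state first via the path 0 → 4 → 7 → 3 on input aab.
No string of length < 3 is accepted (BFS exhausts all shorter strings without reaching an accepting state), and aab is the lexicographically least accepting string of length 3.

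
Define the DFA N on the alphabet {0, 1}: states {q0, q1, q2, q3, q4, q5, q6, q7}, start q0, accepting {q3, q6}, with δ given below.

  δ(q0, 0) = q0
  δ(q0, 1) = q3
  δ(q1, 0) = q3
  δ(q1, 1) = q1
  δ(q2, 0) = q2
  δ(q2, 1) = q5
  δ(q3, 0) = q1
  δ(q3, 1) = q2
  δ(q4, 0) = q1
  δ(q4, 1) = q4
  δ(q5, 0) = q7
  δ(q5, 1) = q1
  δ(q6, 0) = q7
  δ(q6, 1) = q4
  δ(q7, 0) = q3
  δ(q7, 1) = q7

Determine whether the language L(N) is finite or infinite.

State q0 is reachable from the start and can reach an accepting state, and it lies on the cycle q0 → q0.
Traversing that cycle any number of times yields accepted strings of unbounded length, so the language is infinite.

infinite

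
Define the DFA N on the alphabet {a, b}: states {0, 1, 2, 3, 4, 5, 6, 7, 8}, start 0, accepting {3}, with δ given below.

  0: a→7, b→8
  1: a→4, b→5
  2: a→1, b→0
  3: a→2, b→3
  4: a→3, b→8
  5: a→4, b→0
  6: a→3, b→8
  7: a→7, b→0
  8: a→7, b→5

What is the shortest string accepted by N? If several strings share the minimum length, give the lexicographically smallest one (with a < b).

bbaa

A breadth-first search from 0 reaches an accepting state first via the path 0 → 8 → 5 → 4 → 3 on input bbaa.
No string of length < 4 is accepted (BFS exhausts all shorter strings without reaching an accepting state), and bbaa is the lexicographically least accepting string of length 4.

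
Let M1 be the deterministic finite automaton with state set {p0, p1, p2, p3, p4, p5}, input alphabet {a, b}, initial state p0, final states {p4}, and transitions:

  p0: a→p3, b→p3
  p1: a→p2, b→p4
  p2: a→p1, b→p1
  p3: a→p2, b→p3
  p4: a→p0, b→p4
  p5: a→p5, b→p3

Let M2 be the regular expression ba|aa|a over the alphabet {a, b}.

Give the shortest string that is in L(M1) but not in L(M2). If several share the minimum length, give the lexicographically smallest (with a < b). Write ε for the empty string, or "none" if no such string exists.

The string aaab is accepted by M1 but not by M2.
No shorter string lies in the difference, and aaab is the lexicographically first length-4 string in L(M1) \ L(M2).

aaab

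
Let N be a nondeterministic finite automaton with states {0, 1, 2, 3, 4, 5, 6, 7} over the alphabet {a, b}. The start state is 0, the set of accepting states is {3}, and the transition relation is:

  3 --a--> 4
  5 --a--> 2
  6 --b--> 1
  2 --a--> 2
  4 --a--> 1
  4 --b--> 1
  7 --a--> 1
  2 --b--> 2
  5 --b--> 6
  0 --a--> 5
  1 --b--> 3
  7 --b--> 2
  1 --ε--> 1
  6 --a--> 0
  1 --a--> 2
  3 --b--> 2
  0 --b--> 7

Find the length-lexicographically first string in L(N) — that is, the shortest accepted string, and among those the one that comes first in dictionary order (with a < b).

bab

A breadth-first search from 0 reaches an accepting state first via the path 0 → 7 → 1 → 3 on input bab.
No string of length < 3 is accepted (BFS exhausts all shorter strings without reaching an accepting state), and bab is the lexicographically least accepting string of length 3.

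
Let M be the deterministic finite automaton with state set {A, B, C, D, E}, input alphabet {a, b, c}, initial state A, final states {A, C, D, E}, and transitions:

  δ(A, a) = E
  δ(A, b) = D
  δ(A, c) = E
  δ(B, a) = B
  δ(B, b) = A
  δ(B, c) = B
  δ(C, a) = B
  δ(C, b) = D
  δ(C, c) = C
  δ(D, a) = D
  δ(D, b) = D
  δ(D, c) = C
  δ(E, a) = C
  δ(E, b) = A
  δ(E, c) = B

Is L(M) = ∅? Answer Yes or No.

No

The empty string ε is accepted: the run A ends in the accepting state A.
Since at least one string is accepted, L(M) is not empty.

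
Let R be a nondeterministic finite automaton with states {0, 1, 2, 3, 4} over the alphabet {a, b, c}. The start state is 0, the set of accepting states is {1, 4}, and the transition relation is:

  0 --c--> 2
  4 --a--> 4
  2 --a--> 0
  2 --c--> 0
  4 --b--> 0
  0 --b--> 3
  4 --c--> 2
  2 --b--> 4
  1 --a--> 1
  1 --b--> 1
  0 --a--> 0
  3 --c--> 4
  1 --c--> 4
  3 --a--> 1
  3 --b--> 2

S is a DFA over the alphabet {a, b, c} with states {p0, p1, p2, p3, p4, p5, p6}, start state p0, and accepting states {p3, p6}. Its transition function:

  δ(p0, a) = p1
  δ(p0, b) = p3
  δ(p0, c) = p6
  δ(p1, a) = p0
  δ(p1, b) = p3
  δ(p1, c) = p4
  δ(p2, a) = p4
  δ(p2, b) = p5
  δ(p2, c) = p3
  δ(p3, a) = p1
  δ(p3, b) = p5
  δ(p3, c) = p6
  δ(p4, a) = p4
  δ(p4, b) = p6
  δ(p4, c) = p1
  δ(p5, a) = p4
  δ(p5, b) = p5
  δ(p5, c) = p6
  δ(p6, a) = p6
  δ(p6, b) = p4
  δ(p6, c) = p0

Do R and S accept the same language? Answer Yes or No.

No

The string ba is accepted by R but rejected by S.
So L(R) ≠ L(S).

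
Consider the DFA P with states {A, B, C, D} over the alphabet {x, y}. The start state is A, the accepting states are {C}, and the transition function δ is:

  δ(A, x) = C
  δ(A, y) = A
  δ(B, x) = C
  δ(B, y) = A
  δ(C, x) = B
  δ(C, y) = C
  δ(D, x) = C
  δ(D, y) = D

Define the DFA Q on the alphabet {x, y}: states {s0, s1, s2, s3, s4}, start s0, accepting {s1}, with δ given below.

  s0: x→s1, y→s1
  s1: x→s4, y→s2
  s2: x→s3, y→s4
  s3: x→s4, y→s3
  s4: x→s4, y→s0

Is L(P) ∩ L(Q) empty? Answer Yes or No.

No

The string x is accepted by both P and Q.
Hence L(P) ∩ L(Q) ≠ ∅.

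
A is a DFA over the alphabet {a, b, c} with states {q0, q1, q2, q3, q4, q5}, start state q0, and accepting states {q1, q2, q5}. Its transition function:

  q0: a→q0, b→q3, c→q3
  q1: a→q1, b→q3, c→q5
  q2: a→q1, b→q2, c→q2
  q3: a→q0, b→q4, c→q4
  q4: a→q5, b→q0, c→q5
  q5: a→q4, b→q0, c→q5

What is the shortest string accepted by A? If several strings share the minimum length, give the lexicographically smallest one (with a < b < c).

A breadth-first search from q0 reaches an accepting state first via the path q0 → q3 → q4 → q5 on input bba.
No string of length < 3 is accepted (BFS exhausts all shorter strings without reaching an accepting state), and bba is the lexicographically least accepting string of length 3.

bba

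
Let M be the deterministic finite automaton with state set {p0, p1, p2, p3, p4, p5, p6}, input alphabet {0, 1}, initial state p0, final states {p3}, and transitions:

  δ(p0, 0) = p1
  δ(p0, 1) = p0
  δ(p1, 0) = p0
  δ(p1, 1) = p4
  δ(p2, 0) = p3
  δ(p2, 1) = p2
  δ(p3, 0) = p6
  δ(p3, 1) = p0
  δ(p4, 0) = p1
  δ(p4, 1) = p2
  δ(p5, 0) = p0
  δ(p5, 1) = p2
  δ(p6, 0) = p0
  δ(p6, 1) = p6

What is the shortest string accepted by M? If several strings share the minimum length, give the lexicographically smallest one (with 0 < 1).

A breadth-first search from p0 reaches an accepting state first via the path p0 → p1 → p4 → p2 → p3 on input 0110.
No string of length < 4 is accepted (BFS exhausts all shorter strings without reaching an accepting state), and 0110 is the lexicographically least accepting string of length 4.

0110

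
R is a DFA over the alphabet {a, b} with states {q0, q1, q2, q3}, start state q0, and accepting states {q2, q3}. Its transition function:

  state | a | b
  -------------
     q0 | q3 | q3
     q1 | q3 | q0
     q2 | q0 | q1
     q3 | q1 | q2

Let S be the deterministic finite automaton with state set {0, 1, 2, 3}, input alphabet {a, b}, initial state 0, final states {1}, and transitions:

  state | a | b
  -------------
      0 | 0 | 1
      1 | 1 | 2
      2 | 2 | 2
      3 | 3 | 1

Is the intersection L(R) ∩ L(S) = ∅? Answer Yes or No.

No

The string b is accepted by both R and S.
Hence L(R) ∩ L(S) ≠ ∅.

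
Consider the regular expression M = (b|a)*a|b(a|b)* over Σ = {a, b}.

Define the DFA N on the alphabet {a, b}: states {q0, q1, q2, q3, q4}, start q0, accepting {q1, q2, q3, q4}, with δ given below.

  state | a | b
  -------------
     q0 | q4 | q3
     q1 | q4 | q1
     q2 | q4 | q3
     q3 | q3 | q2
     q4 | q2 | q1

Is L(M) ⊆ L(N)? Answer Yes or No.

Converting the expression M to a DFA (subset construction, then merging equivalent states) gives the minimal DFA with states {m0, m1, m2, m3}, start state m0, accepting states {m1, m2} and transitions m0: a→m1, b→m2; m1: a→m1, b→m3; m2: a→m2, b→m2; m3: a→m1, b→m3.
Exploring the product automaton M × N from the start pair (m0, q0), following both machines on each input symbol, reaches 11 state pairs: (m0, q0), (m1, q4), (m2, q3), (m1, q2), (m3, q1), (m2, q2), (m3, q3), (m2, q4), (m1, q3), (m3, q2), (m2, q1).
M accepts in {m1, m2} and N accepts in {q1, q2, q3, q4}. The reachable pairs whose M-component is accepting are (m1, q4), (m2, q3), (m1, q2), (m2, q2), (m2, q4), (m1, q3), (m2, q1); in each of them the N-component is accepting too, so the product for L(M) \ L(N) (M-component accepting, N-component rejecting) has no reachable accepting pair and the difference is empty.
Hence every string in L(M) is also in L(N).

Yes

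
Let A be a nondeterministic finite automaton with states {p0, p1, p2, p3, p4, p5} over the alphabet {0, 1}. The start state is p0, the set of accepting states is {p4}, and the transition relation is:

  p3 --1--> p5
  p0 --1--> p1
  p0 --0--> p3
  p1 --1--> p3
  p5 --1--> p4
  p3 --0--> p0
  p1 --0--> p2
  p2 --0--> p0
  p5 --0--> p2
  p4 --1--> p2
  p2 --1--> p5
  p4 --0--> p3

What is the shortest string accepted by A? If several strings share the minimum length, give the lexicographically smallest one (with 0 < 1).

A breadth-first search from p0 reaches an accepting state first via the path p0 → p3 → p5 → p4 on input 011.
No string of length < 3 is accepted (BFS exhausts all shorter strings without reaching an accepting state), and 011 is the lexicographically least accepting string of length 3.

011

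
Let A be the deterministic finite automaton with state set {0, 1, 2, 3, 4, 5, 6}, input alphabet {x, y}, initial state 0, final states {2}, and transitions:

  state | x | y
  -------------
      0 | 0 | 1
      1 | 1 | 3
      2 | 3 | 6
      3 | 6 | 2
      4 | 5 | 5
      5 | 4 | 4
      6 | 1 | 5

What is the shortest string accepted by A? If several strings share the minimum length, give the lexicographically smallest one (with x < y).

A breadth-first search from 0 reaches an accepting state first via the path 0 → 1 → 3 → 2 on input yyy.
No string of length < 3 is accepted (BFS exhausts all shorter strings without reaching an accepting state), and yyy is the lexicographically least accepting string of length 3.

yyy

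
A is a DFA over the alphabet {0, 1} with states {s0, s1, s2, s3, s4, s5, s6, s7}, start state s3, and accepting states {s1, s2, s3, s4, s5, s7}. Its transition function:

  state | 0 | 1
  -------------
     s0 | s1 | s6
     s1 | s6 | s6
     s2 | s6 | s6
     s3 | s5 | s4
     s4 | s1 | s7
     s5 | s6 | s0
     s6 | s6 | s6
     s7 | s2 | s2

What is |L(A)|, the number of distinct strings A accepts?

8

The useful subgraph on states {s0, s1, s2, s3, s4, s5, s7} is acyclic, so L(A) is finite; the longest accepting path visits 4 useful states, giving maximum string length 3.
Counting accepting paths from s3 by length: 1 of length 0, 2 of length 1, 2 of length 2, 3 of length 3. Total 8.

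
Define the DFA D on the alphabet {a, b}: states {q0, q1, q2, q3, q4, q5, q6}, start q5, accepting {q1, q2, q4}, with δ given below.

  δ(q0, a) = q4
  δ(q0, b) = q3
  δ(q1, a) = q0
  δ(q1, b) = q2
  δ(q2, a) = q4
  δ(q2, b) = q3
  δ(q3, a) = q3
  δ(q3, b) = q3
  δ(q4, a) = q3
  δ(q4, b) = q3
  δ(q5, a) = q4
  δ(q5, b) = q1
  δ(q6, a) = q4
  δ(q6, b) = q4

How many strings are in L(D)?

The useful subgraph on states {q0, q1, q2, q4, q5} is acyclic, so L(D) is finite; the longest accepting path visits 4 useful states, giving maximum string length 3.
Counting accepting paths from q5 by length: 2 of length 1, 1 of length 2, 2 of length 3. Total 5.

5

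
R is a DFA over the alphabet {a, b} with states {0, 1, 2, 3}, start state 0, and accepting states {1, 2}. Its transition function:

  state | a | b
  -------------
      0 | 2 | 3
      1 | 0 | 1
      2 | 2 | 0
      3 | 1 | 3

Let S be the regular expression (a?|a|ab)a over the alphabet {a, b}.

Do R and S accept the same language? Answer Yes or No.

The string ba is accepted by R but rejected by S.
So L(R) ≠ L(S).

No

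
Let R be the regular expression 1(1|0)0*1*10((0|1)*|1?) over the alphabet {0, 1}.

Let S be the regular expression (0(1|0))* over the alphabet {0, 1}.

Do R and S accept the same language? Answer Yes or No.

The string 1010 is accepted by R but rejected by S.
So L(R) ≠ L(S).

No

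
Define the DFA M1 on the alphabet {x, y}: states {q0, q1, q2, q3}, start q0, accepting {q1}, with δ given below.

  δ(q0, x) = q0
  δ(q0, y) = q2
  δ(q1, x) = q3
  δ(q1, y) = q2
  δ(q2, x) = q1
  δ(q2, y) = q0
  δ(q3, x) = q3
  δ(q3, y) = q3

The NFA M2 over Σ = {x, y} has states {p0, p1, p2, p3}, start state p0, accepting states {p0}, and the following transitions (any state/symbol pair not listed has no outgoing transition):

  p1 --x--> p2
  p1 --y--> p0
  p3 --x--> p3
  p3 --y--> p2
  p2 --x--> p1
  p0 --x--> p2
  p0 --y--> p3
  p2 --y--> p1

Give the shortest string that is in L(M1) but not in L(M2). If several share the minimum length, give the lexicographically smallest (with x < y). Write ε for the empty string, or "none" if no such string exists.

yx

The string yx is accepted by M1 but not by M2.
No shorter string lies in the difference, and yx is the lexicographically first length-2 string in L(M1) \ L(M2).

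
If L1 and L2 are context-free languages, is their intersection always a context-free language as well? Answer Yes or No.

No

{aⁿbⁿcᵐ : m,n≥0} and {aᵐbⁿcⁿ : m,n≥0} are both context-free, but their intersection {aⁿbⁿcⁿ : n≥0} is not (pumping lemma).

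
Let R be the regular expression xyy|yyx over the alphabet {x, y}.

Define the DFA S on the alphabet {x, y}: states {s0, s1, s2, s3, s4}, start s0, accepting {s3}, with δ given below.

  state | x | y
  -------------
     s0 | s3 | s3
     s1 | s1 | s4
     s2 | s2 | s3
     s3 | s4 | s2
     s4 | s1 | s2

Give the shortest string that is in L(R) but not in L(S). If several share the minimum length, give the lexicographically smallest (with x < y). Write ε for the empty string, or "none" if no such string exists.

The string yyx is accepted by R but not by S.
No shorter string lies in the difference, and yyx is the lexicographically first length-3 string in L(R) \ L(S).

yyx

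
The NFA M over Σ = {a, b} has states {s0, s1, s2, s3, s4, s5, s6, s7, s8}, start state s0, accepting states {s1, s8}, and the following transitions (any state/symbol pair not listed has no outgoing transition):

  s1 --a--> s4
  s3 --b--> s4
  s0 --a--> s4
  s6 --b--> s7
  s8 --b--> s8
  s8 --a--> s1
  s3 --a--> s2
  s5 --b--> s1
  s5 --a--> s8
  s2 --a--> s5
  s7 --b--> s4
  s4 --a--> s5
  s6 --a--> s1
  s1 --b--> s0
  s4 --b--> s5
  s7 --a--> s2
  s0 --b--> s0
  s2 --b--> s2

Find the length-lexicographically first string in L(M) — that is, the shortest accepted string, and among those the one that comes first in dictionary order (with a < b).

aaa

A breadth-first search from s0 reaches an accepting state first via the path s0 → s4 → s5 → s8 on input aaa.
No string of length < 3 is accepted (BFS exhausts all shorter strings without reaching an accepting state), and aaa is the lexicographically least accepting string of length 3.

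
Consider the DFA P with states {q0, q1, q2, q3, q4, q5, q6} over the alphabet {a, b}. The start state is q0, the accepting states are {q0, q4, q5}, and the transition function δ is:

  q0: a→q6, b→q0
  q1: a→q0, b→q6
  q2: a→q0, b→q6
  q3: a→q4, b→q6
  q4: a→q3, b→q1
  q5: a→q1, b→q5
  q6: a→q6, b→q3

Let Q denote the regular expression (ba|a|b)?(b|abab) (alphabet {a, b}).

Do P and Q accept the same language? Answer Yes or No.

The empty string ε is accepted by P but rejected by Q.
So L(P) ≠ L(Q).

No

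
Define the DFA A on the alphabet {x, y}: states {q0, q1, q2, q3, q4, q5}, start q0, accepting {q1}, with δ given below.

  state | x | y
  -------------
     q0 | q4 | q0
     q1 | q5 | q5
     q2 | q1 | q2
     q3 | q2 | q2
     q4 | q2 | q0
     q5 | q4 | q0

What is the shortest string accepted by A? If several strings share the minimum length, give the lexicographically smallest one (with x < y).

A breadth-first search from q0 reaches an accepting state first via the path q0 → q4 → q2 → q1 on input xxx.
No string of length < 3 is accepted (BFS exhausts all shorter strings without reaching an accepting state), and xxx is the lexicographically least accepting string of length 3.

xxx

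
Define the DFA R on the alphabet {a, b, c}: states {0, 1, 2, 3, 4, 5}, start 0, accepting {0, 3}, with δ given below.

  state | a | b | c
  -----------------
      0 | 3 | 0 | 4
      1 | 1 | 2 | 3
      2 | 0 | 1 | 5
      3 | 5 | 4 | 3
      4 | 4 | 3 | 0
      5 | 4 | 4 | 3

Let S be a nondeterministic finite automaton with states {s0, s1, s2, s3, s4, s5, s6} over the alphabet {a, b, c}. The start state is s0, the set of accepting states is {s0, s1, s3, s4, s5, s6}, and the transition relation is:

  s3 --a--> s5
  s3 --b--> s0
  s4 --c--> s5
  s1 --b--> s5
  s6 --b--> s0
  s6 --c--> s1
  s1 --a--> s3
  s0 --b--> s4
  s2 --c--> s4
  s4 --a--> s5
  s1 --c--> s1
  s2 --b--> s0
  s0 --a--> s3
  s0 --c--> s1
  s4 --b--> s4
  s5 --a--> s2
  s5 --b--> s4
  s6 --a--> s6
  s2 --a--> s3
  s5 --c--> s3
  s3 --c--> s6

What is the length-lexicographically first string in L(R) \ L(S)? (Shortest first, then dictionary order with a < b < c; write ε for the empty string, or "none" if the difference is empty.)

ccba

The string ccba is accepted by R but not by S.
No shorter string lies in the difference, and ccba is the lexicographically first length-4 string in L(R) \ L(S).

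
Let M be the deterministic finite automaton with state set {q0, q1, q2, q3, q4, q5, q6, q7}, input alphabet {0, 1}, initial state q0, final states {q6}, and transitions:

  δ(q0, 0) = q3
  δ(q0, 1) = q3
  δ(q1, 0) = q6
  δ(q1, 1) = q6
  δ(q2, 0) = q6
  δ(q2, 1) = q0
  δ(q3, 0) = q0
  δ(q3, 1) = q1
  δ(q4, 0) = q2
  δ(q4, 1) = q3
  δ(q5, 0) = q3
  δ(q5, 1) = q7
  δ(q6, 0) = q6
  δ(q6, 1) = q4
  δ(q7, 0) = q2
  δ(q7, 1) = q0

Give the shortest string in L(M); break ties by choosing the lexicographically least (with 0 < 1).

010

A breadth-first search from q0 reaches an accepting state first via the path q0 → q3 → q1 → q6 on input 010.
No string of length < 3 is accepted (BFS exhausts all shorter strings without reaching an accepting state), and 010 is the lexicographically least accepting string of length 3.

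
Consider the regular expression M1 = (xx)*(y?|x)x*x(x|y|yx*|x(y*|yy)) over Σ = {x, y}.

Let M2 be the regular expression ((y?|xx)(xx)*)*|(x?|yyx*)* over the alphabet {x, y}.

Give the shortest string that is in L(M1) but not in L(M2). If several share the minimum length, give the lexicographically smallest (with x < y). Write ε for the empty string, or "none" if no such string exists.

The string xy is accepted by M1 but not by M2.
No shorter string lies in the difference, and xy is the lexicographically first length-2 string in L(M1) \ L(M2).

xy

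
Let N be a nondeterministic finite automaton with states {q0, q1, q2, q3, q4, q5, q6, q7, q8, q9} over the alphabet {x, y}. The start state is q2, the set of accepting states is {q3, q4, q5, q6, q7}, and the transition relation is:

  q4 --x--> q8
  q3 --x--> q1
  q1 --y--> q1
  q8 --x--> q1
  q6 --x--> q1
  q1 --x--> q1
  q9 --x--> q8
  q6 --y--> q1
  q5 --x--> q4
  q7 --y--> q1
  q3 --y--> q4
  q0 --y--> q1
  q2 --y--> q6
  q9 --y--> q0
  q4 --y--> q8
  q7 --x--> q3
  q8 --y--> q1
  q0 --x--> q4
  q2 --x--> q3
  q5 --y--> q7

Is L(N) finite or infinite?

The useful states (reachable from q2 and able to reach an accepting state) are {q2, q3, q4, q6}.
Restricted to these states the transition graph has no cycle, so every accepting path has bounded length and L is finite.

finite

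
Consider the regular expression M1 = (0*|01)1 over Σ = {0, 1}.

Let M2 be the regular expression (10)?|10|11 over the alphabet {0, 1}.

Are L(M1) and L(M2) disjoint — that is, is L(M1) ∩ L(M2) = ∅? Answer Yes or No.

Converting the expression M1 to a DFA (subset construction, then merging equivalent states) gives the minimal DFA with states {r0, r1, r2, r3, r4, r5}, start state r0, accepting states {r2, r4} and transitions r0: 0→r1, 1→r2; r1: 0→r3, 1→r4; r2: 0→r5, 1→r5; r3: 0→r3, 1→r2; r4: 0→r5, 1→r2; r5: 0→r5, 1→r5.
Converting the expression M2 to a DFA (subset construction, then merging equivalent states) gives the minimal DFA with states {t0, t1, t2, t3}, start state t0, accepting states {t0, t3} and transitions t0: 0→t1, 1→t2; t1: 0→t1, 1→t1; t2: 0→t3, 1→t3; t3: 0→t1, 1→t1.
Exploring the product automaton M1 × M2 from the start pair (r0, t0), following both machines on each input symbol, reaches 8 state pairs: (r0, t0), (r1, t1), (r2, t2), (r3, t1), (r4, t1), (r5, t3), (r2, t1), (r5, t1).
M1 accepts in {r2, r4} and M2 accepts in {t0, t3}; no reachable pair has both components accepting, so no string drives both machines to acceptance simultaneously and L(M1) ∩ L(M2) = ∅.
So no string is accepted by both, and the intersection is empty.

Yes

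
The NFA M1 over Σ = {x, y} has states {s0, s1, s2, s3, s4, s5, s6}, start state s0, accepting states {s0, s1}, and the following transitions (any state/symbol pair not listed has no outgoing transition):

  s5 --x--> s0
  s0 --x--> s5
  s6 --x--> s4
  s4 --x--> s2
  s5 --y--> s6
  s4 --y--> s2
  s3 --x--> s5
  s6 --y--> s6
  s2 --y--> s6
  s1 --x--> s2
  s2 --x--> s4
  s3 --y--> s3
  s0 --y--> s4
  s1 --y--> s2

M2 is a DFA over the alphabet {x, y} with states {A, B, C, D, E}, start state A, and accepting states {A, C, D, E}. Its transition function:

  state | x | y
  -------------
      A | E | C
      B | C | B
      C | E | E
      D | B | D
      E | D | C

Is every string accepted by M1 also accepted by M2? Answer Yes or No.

Exploring the product automaton M1 × M2 from the start pair (s0, A), following both machines on each input symbol, reaches 17 state pairs: (s0, A), (s5, E), (s4, C), (s0, D), (s6, C), (s2, E), (s5, B), (s4, D), (s4, E), (s6, E), (s0, C), (s6, B), (s2, B), (s2, D), (s2, C), (s4, B), (s6, D).
M1 accepts in {s0, s1} and M2 accepts in {A, C, D, E}. The reachable pairs whose M1-component is accepting are (s0, A), (s0, D), (s0, C); in each of them the M2-component is accepting too, so the product for L(M1) \ L(M2) (M1-component accepting, M2-component rejecting) has no reachable accepting pair and the difference is empty.
Hence every string in L(M1) is also in L(M2).

Yes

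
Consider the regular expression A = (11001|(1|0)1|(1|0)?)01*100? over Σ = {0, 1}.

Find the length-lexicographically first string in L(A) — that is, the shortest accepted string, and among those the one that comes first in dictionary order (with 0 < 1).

010

By inspection of the expression, no string of length less than 3 matches, and 010 is the lexicographically first match of length 3.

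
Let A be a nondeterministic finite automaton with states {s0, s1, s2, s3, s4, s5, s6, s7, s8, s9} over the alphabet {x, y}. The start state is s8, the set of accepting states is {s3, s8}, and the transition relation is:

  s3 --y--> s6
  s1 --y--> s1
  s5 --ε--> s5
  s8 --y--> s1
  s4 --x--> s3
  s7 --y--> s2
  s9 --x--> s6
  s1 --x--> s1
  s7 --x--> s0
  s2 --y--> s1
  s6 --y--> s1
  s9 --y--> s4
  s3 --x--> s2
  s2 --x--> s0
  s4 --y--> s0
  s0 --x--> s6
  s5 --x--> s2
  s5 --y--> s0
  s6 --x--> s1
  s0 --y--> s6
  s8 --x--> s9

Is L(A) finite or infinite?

finite

The useful states (reachable from s8 and able to reach an accepting state) are {s3, s4, s8, s9}.
Restricted to these states the transition graph has no cycle, so every accepting path has bounded length and L is finite.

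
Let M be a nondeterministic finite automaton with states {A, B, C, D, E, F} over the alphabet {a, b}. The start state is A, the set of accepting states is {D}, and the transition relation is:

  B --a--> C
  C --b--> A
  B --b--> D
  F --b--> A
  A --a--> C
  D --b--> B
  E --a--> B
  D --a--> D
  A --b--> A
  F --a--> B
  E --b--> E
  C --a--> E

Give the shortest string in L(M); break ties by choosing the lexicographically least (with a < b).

aaab

A breadth-first search from A reaches an accepting state first via the path A → C → E → B → D on input aaab.
No string of length < 4 is accepted (BFS exhausts all shorter strings without reaching an accepting state), and aaab is the lexicographically least accepting string of length 4.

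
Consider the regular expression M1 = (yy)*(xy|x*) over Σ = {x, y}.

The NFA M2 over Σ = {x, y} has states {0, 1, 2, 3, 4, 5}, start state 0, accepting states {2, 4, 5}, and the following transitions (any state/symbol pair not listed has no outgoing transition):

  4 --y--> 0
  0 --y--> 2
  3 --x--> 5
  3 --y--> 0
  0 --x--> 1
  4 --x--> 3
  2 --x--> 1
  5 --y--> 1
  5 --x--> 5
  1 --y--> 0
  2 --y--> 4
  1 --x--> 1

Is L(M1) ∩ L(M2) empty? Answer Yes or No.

The string yy is accepted by both M1 and M2.
Hence L(M1) ∩ L(M2) ≠ ∅.

No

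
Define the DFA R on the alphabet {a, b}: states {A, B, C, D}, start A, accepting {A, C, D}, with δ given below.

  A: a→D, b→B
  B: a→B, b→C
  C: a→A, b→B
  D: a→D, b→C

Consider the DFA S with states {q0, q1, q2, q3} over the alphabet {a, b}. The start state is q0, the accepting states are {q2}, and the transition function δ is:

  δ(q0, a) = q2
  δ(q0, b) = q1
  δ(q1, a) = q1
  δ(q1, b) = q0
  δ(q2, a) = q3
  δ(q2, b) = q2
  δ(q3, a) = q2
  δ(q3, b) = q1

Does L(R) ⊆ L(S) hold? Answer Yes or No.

No

The empty string ε is in L(R) but not in L(S).
So L(R) ⊄ L(S).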